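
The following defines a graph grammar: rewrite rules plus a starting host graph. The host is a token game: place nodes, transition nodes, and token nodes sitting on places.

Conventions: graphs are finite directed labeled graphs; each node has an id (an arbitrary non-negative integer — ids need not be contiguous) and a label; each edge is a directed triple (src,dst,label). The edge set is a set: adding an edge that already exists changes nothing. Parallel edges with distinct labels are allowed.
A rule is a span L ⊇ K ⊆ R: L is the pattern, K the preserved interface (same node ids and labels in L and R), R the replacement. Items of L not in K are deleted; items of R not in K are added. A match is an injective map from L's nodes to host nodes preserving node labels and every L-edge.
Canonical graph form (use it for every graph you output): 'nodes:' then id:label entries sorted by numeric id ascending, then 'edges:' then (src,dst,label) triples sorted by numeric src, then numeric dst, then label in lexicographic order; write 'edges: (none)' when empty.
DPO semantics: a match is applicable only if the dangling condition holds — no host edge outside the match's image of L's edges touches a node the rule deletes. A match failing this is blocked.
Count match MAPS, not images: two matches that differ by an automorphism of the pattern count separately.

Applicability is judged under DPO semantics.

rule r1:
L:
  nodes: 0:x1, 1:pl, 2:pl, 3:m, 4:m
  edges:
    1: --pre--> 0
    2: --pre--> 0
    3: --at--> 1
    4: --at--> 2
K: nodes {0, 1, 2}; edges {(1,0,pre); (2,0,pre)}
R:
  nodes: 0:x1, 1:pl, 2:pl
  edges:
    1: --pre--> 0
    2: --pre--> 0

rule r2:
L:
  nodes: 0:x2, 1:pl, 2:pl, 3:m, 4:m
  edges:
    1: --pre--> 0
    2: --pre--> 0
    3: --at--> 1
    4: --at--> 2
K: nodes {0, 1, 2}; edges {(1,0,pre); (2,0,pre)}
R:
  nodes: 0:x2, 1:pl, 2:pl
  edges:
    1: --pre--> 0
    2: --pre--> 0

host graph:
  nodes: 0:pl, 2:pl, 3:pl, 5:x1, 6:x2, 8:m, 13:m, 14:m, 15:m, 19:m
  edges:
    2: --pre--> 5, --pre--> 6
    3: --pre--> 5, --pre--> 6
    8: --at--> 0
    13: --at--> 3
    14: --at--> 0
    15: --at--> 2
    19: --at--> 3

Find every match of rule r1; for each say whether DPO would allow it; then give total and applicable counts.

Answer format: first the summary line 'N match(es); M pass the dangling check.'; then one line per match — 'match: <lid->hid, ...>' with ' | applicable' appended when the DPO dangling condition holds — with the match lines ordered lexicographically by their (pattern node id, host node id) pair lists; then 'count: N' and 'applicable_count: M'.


4 match(es); 4 pass the dangling check.
match: 0->5, 1->2, 2->3, 3->15, 4->13 | applicable
match: 0->5, 1->2, 2->3, 3->15, 4->19 | applicable
match: 0->5, 1->3, 2->2, 3->13, 4->15 | applicable
match: 0->5, 1->3, 2->2, 3->19, 4->15 | applicable
count: 4
applicable_count: 4


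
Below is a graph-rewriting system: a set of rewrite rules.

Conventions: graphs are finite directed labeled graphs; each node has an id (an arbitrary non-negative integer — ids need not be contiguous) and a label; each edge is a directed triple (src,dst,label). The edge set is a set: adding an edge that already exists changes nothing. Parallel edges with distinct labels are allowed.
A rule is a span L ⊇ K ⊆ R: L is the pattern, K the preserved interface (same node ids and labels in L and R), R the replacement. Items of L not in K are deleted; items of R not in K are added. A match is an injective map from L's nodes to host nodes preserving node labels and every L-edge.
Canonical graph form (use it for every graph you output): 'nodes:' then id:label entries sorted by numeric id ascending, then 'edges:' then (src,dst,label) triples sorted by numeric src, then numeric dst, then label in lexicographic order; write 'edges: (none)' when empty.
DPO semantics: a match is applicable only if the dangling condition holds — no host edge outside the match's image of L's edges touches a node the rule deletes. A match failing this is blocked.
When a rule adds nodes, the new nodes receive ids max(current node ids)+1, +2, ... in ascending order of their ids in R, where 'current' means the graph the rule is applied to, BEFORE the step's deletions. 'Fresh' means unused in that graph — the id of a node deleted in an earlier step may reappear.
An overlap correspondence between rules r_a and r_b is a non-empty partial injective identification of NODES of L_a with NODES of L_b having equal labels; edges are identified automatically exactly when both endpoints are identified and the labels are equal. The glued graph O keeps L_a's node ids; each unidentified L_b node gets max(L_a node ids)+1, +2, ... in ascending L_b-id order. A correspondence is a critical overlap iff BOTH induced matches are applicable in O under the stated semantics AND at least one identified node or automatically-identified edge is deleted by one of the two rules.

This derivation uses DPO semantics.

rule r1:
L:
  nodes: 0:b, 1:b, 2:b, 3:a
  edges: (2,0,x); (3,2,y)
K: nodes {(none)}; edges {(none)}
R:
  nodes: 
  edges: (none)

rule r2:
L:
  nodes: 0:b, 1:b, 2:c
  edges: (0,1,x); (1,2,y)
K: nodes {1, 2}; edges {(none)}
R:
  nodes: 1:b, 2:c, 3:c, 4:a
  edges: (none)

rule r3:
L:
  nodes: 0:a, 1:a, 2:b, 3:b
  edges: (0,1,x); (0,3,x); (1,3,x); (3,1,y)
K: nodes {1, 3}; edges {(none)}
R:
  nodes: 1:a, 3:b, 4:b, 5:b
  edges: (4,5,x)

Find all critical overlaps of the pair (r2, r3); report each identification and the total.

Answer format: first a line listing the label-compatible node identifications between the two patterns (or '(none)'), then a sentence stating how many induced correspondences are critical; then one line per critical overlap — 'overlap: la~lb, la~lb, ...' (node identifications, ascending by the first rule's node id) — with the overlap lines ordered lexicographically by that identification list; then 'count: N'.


label-compatible node identifications between L(r2) and L(r3): 0~2, 0~3, 1~2, 1~3
0 of the induced correspondences are critical overlaps of r2 and r3.
count: 0


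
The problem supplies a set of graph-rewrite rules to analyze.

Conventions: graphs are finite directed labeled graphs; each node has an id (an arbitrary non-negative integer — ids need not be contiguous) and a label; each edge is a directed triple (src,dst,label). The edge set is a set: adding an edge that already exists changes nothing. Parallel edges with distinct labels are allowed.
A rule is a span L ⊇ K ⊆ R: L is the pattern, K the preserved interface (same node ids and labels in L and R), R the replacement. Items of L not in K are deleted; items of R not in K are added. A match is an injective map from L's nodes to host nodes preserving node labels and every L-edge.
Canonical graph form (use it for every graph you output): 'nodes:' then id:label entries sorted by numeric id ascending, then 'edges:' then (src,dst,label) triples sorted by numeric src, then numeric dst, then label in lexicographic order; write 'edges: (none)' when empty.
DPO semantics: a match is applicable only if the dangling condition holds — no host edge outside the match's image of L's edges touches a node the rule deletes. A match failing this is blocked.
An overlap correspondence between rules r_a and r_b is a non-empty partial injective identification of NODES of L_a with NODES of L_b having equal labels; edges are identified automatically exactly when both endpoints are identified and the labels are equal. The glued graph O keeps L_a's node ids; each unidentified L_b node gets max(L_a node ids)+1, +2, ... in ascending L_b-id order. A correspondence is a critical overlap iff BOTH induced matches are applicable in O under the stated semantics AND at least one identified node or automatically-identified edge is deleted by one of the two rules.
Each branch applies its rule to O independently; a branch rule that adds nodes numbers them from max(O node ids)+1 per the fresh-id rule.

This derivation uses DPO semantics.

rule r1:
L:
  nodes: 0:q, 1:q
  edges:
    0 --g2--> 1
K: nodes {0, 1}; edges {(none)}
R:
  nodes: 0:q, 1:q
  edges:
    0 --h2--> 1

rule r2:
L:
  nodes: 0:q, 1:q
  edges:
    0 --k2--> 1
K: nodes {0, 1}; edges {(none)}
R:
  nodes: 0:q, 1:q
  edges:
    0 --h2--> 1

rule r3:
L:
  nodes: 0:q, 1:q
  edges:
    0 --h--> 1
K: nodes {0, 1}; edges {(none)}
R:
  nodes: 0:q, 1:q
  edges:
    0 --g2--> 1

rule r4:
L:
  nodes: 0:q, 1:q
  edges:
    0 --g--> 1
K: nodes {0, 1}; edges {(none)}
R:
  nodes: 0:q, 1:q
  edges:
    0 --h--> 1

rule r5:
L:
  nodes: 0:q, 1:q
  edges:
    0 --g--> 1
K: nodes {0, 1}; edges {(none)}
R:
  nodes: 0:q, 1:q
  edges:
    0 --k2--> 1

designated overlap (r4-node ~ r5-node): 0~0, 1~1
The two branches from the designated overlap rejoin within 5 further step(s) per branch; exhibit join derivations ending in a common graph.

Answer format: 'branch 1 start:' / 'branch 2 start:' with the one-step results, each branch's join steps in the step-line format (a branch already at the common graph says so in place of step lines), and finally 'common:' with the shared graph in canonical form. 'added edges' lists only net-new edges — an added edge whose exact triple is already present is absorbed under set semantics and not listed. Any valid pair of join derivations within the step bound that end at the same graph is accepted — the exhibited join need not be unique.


branch 1 start:
nodes: 0:q, 1:q
edges: (0,1,h)
branch 2 start:
nodes: 0:q, 1:q
edges: (0,1,k2)
branch 1 step 1: rule r3; match: 0->0, 1->1; deleted nodes (none); deleted edges (0,1,h); added nodes (none); added edges (0,1,g2); result: nodes: 0:q, 1:q edges: (0,1,g2)
branch 1 step 2: rule r1; match: 0->0, 1->1; deleted nodes (none); deleted edges (0,1,g2); added nodes (none); added edges (0,1,h2); result: nodes: 0:q, 1:q edges: (0,1,h2)
branch 2 step 1: rule r2; match: 0->0, 1->1; deleted nodes (none); deleted edges (0,1,k2); added nodes (none); added edges (0,1,h2); result: nodes: 0:q, 1:q edges: (0,1,h2)
common:
nodes: 0:q, 1:q
edges: (0,1,h2)


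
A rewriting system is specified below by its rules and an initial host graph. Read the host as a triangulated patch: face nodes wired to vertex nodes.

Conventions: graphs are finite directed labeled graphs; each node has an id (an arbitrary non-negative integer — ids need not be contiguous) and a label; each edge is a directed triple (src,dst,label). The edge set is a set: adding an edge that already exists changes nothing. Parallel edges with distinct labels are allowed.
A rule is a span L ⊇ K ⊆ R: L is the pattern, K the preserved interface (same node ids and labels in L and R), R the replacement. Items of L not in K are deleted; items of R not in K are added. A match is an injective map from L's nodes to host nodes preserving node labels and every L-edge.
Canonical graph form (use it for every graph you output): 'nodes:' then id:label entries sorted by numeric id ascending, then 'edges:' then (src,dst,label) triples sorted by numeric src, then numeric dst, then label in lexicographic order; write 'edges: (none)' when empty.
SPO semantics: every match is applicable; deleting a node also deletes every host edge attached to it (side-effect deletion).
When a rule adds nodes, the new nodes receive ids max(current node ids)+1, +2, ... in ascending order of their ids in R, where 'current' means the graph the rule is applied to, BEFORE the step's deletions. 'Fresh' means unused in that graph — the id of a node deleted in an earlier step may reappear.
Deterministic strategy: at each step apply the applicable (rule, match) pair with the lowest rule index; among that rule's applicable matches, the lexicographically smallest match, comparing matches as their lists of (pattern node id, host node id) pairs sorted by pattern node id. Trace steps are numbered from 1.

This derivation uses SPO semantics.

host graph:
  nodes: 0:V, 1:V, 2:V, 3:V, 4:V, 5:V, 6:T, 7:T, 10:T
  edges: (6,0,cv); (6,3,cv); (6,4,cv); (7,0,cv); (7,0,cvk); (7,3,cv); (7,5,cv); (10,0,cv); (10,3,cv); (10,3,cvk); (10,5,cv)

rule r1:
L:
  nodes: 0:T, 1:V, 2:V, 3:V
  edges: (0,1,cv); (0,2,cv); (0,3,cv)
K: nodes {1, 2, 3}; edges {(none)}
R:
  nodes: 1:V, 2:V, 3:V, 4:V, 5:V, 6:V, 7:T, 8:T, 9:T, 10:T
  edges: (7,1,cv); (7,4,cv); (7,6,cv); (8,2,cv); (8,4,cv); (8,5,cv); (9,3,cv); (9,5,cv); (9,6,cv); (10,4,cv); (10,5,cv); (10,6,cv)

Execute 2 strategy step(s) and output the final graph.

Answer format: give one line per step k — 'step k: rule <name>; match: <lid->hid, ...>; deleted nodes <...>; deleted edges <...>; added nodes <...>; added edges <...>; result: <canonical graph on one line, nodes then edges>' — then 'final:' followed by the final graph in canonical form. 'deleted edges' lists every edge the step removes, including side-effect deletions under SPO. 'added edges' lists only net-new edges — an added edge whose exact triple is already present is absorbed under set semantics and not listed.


step 1: rule r1; match: 0->6, 1->0, 2->3, 3->4; deleted nodes 6; deleted edges (6,0,cv); (6,3,cv); (6,4,cv); added nodes 11, 12, 13, 14, 15, 16, 17; added edges (14,0,cv); (14,11,cv); (14,13,cv); (15,3,cv); (15,11,cv); (15,12,cv); (16,4,cv); (16,12,cv); (16,13,cv); (17,11,cv); (17,12,cv); (17,13,cv); result: nodes: 0:V, 1:V, 2:V, 3:V, 4:V, 5:V, 7:T, 10:T, 11:V, 12:V, 13:V, 14:T, 15:T, 16:T, 17:T edges: (7,0,cv); (7,0,cvk); (7,3,cv); (7,5,cv); (10,0,cv); (10,3,cv); (10,3,cvk); (10,5,cv); (14,0,cv); (14,11,cv); (14,13,cv); (15,3,cv); (15,11,cv); (15,12,cv); (16,4,cv); (16,12,cv); (16,13,cv); (17,11,cv); (17,12,cv); (17,13,cv)
step 2: rule r1; match: 0->7, 1->0, 2->3, 3->5; deleted nodes 7; deleted edges (7,0,cv); (7,0,cvk); (7,3,cv); (7,5,cv); added nodes 18, 19, 20, 21, 22, 23, 24; added edges (21,0,cv); (21,18,cv); (21,20,cv); (22,3,cv); (22,18,cv); (22,19,cv); (23,5,cv); (23,19,cv); (23,20,cv); (24,18,cv); (24,19,cv); (24,20,cv); result: nodes: 0:V, 1:V, 2:V, 3:V, 4:V, 5:V, 10:T, 11:V, 12:V, 13:V, 14:T, 15:T, 16:T, 17:T, 18:V, 19:V, 20:V, 21:T, 22:T, 23:T, 24:T edges: (10,0,cv); (10,3,cv); (10,3,cvk); (10,5,cv); (14,0,cv); (14,11,cv); (14,13,cv); (15,3,cv); (15,11,cv); (15,12,cv); (16,4,cv); (16,12,cv); (16,13,cv); (17,11,cv); (17,12,cv); (17,13,cv); (21,0,cv); (21,18,cv); (21,20,cv); (22,3,cv); (22,18,cv); (22,19,cv); (23,5,cv); (23,19,cv); (23,20,cv); (24,18,cv); (24,19,cv); (24,20,cv)
final:
nodes: 0:V, 1:V, 2:V, 3:V, 4:V, 5:V, 10:T, 11:V, 12:V, 13:V, 14:T, 15:T, 16:T, 17:T, 18:V, 19:V, 20:V, 21:T, 22:T, 23:T, 24:T
edges: (10,0,cv); (10,3,cv); (10,3,cvk); (10,5,cv); (14,0,cv); (14,11,cv); (14,13,cv); (15,3,cv); (15,11,cv); (15,12,cv); (16,4,cv); (16,12,cv); (16,13,cv); (17,11,cv); (17,12,cv); (17,13,cv); (21,0,cv); (21,18,cv); (21,20,cv); (22,3,cv); (22,18,cv); (22,19,cv); (23,5,cv); (23,19,cv); (23,20,cv); (24,18,cv); (24,19,cv); (24,20,cv)


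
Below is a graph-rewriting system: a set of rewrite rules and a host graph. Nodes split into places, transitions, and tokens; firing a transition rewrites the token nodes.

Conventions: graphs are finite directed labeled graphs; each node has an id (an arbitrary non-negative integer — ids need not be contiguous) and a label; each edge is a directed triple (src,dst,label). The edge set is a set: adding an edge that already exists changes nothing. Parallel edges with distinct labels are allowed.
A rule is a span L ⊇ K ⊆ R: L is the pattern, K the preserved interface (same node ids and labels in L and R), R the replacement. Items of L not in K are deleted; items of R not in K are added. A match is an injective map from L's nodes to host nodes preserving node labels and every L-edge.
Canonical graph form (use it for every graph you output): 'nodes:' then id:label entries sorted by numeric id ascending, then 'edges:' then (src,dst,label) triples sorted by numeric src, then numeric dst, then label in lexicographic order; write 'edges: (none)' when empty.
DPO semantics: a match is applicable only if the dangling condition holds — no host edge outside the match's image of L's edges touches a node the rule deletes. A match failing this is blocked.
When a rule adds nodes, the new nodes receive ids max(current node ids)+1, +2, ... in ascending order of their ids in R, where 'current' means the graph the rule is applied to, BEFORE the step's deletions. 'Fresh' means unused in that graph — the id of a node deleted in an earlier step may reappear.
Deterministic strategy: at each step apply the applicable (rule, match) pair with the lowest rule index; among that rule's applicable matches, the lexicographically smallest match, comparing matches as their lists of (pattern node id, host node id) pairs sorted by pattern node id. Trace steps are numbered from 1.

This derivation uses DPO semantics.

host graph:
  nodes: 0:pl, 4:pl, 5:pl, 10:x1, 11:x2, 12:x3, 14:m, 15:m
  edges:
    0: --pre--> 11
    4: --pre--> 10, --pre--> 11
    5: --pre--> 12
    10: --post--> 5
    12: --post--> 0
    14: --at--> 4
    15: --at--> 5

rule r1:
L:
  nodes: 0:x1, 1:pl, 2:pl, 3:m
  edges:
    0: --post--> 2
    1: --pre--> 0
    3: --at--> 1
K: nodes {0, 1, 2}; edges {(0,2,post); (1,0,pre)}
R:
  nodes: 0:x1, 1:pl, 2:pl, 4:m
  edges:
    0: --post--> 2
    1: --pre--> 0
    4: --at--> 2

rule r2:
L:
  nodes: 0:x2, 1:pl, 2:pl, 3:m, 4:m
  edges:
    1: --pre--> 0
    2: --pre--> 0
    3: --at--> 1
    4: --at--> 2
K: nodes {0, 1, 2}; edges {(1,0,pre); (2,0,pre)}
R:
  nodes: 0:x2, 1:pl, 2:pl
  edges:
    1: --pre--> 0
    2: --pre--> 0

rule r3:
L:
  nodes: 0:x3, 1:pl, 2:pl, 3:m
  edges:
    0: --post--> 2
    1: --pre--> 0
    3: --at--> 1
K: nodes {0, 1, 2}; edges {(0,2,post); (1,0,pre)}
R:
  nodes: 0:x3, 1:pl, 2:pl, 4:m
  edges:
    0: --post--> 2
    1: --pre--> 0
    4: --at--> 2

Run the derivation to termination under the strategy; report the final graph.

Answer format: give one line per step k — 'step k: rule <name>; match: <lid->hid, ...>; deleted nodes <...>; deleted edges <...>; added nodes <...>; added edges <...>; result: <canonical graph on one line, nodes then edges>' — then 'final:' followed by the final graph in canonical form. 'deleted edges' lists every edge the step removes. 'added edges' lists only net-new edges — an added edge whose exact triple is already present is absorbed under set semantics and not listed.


step 1: rule r1; match: 0->10, 1->4, 2->5, 3->14; deleted nodes 14; deleted edges (14,4,at); added nodes 16; added edges (16,5,at); result: nodes: 0:pl, 4:pl, 5:pl, 10:x1, 11:x2, 12:x3, 15:m, 16:m edges: (0,11,pre); (4,10,pre); (4,11,pre); (5,12,pre); (10,5,post); (12,0,post); (15,5,at); (16,5,at)
step 2: rule r3; match: 0->12, 1->5, 2->0, 3->15; deleted nodes 15; deleted edges (15,5,at); added nodes 17; added edges (17,0,at); result: nodes: 0:pl, 4:pl, 5:pl, 10:x1, 11:x2, 12:x3, 16:m, 17:m edges: (0,11,pre); (4,10,pre); (4,11,pre); (5,12,pre); (10,5,post); (12,0,post); (16,5,at); (17,0,at)
step 3: rule r3; match: 0->12, 1->5, 2->0, 3->16; deleted nodes 16; deleted edges (16,5,at); added nodes 18; added edges (18,0,at); result: nodes: 0:pl, 4:pl, 5:pl, 10:x1, 11:x2, 12:x3, 17:m, 18:m edges: (0,11,pre); (4,10,pre); (4,11,pre); (5,12,pre); (10,5,post); (12,0,post); (17,0,at); (18,0,at)
final:
nodes: 0:pl, 4:pl, 5:pl, 10:x1, 11:x2, 12:x3, 17:m, 18:m
edges: (0,11,pre); (4,10,pre); (4,11,pre); (5,12,pre); (10,5,post); (12,0,post); (17,0,at); (18,0,at)


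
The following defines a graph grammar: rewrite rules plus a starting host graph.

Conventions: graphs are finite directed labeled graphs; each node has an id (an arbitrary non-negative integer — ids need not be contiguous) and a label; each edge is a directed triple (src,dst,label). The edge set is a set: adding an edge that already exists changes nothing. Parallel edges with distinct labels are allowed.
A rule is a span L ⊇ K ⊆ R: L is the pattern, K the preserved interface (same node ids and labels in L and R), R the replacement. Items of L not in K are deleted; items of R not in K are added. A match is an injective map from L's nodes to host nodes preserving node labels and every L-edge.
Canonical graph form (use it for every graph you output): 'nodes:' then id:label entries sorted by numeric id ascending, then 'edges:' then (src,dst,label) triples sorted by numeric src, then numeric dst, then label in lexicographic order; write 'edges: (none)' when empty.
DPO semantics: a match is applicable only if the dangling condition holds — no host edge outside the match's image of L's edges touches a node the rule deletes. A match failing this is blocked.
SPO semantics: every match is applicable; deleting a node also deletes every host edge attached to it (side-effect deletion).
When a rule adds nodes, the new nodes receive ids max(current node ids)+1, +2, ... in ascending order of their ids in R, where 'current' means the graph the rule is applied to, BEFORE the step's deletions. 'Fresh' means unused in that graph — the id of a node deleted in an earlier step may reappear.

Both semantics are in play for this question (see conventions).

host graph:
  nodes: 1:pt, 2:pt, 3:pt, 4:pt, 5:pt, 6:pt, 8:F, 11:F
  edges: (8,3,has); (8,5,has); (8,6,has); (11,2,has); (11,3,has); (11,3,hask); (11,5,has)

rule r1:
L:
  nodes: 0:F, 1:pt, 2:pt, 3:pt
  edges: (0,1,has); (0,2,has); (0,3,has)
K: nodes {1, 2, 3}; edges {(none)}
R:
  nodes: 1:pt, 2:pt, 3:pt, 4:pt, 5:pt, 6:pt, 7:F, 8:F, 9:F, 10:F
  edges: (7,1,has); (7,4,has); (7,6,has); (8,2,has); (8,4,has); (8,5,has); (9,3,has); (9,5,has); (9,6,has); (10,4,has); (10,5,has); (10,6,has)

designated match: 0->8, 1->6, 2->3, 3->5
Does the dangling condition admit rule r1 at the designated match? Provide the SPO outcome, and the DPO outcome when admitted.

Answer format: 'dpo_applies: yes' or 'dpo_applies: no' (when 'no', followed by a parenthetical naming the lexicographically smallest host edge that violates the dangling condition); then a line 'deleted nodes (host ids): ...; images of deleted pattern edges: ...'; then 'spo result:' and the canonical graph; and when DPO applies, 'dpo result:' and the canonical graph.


dpo_applies: yes
deleted nodes (host ids): 8; images of deleted pattern edges: (8,3,has); (8,5,has); (8,6,has)
spo result:
nodes: 1:pt, 2:pt, 3:pt, 4:pt, 5:pt, 6:pt, 11:F, 12:pt, 13:pt, 14:pt, 15:F, 16:F, 17:F, 18:F
edges: (11,2,has); (11,3,has); (11,3,hask); (11,5,has); (15,6,has); (15,12,has); (15,14,has); (16,3,has); (16,12,has); (16,13,has); (17,5,has); (17,13,has); (17,14,has); (18,12,has); (18,13,has); (18,14,has)
dpo result:
nodes: 1:pt, 2:pt, 3:pt, 4:pt, 5:pt, 6:pt, 11:F, 12:pt, 13:pt, 14:pt, 15:F, 16:F, 17:F, 18:F
edges: (11,2,has); (11,3,has); (11,3,hask); (11,5,has); (15,6,has); (15,12,has); (15,14,has); (16,3,has); (16,12,has); (16,13,has); (17,5,has); (17,13,has); (17,14,has); (18,12,has); (18,13,has); (18,14,has)


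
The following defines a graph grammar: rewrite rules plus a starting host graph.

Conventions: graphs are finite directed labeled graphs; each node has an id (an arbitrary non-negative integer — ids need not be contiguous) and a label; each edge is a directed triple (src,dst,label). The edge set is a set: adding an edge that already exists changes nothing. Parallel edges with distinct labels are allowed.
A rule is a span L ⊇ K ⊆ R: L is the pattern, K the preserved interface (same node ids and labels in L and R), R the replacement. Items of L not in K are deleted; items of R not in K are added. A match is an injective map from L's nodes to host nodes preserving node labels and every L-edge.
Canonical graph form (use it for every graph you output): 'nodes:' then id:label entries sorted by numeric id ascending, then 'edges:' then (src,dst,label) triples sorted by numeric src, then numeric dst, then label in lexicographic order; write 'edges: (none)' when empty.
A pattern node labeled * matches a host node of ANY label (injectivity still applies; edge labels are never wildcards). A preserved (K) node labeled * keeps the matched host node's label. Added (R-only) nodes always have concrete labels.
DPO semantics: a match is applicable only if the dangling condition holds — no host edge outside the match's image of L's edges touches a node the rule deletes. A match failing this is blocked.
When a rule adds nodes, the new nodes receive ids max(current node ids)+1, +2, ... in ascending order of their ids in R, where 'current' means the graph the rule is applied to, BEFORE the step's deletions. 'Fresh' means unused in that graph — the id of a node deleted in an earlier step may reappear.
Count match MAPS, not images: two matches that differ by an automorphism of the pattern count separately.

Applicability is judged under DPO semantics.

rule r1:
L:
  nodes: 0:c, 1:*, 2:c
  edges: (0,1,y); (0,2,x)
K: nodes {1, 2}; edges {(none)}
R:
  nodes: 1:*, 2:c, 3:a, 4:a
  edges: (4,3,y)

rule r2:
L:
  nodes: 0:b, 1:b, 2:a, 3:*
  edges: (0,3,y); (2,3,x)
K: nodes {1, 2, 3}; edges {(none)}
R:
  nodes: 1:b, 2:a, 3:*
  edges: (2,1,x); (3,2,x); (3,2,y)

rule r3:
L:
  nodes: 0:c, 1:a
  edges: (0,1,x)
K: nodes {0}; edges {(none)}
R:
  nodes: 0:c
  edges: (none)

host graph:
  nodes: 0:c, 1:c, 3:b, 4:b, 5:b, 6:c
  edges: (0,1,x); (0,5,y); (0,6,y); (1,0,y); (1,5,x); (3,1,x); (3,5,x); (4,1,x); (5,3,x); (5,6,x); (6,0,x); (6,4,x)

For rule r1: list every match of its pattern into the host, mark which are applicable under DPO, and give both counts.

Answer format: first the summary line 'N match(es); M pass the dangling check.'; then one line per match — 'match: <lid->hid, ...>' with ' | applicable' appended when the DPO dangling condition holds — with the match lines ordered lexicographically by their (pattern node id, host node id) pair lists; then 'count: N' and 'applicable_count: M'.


2 match(es); 0 pass the dangling check.
match: 0->0, 1->5, 2->1
match: 0->0, 1->6, 2->1
count: 2
applicable_count: 0


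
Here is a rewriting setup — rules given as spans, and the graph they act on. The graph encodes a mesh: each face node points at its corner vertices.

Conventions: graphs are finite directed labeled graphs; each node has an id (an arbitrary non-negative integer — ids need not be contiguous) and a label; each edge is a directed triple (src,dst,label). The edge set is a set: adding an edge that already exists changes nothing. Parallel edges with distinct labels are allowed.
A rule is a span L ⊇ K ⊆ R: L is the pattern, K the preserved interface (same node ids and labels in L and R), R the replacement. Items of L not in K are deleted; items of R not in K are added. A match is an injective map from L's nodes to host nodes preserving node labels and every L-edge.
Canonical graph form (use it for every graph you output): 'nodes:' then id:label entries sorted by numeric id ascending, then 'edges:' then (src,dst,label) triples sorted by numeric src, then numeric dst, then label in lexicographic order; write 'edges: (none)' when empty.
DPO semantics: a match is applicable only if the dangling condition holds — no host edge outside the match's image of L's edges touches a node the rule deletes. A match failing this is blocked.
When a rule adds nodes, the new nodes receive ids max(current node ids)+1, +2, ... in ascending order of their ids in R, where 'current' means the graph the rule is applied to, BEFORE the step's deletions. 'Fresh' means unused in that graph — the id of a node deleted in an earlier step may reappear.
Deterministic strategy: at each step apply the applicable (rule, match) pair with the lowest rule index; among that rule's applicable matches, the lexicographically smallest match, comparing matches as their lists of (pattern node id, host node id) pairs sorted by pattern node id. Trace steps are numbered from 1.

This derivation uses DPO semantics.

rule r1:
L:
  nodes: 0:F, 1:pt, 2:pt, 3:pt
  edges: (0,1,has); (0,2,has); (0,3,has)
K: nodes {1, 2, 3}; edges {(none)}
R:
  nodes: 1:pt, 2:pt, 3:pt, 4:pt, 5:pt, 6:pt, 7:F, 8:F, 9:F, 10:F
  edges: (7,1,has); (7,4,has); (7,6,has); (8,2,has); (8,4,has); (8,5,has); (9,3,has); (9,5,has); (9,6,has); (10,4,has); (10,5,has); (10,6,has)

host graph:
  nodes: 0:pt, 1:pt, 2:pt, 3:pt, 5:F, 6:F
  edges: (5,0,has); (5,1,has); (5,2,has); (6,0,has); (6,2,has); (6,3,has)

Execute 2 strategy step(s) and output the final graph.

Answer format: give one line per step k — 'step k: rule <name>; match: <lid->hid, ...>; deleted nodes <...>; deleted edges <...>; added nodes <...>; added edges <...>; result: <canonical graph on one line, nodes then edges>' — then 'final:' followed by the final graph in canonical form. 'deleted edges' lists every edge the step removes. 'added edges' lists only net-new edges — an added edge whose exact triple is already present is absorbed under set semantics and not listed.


step 1: rule r1; match: 0->5, 1->0, 2->1, 3->2; deleted nodes 5; deleted edges (5,0,has); (5,1,has); (5,2,has); added nodes 7, 8, 9, 10, 11, 12, 13; added edges (10,0,has); (10,7,has); (10,9,has); (11,1,has); (11,7,has); (11,8,has); (12,2,has); (12,8,has); (12,9,has); (13,7,has); (13,8,has); (13,9,has); result: nodes: 0:pt, 1:pt, 2:pt, 3:pt, 6:F, 7:pt, 8:pt, 9:pt, 10:F, 11:F, 12:F, 13:F edges: (6,0,has); (6,2,has); (6,3,has); (10,0,has); (10,7,has); (10,9,has); (11,1,has); (11,7,has); (11,8,has); (12,2,has); (12,8,has); (12,9,has); (13,7,has); (13,8,has); (13,9,has)
step 2: rule r1; match: 0->6, 1->0, 2->2, 3->3; deleted nodes 6; deleted edges (6,0,has); (6,2,has); (6,3,has); added nodes 14, 15, 16, 17, 18, 19, 20; added edges (17,0,has); (17,14,has); (17,16,has); (18,2,has); (18,14,has); (18,15,has); (19,3,has); (19,15,has); (19,16,has); (20,14,has); (20,15,has); (20,16,has); result: nodes: 0:pt, 1:pt, 2:pt, 3:pt, 7:pt, 8:pt, 9:pt, 10:F, 11:F, 12:F, 13:F, 14:pt, 15:pt, 16:pt, 17:F, 18:F, 19:F, 20:F edges: (10,0,has); (10,7,has); (10,9,has); (11,1,has); (11,7,has); (11,8,has); (12,2,has); (12,8,has); (12,9,has); (13,7,has); (13,8,has); (13,9,has); (17,0,has); (17,14,has); (17,16,has); (18,2,has); (18,14,has); (18,15,has); (19,3,has); (19,15,has); (19,16,has); (20,14,has); (20,15,has); (20,16,has)
final:
nodes: 0:pt, 1:pt, 2:pt, 3:pt, 7:pt, 8:pt, 9:pt, 10:F, 11:F, 12:F, 13:F, 14:pt, 15:pt, 16:pt, 17:F, 18:F, 19:F, 20:F
edges: (10,0,has); (10,7,has); (10,9,has); (11,1,has); (11,7,has); (11,8,has); (12,2,has); (12,8,has); (12,9,has); (13,7,has); (13,8,has); (13,9,has); (17,0,has); (17,14,has); (17,16,has); (18,2,has); (18,14,has); (18,15,has); (19,3,has); (19,15,has); (19,16,has); (20,14,has); (20,15,has); (20,16,has)


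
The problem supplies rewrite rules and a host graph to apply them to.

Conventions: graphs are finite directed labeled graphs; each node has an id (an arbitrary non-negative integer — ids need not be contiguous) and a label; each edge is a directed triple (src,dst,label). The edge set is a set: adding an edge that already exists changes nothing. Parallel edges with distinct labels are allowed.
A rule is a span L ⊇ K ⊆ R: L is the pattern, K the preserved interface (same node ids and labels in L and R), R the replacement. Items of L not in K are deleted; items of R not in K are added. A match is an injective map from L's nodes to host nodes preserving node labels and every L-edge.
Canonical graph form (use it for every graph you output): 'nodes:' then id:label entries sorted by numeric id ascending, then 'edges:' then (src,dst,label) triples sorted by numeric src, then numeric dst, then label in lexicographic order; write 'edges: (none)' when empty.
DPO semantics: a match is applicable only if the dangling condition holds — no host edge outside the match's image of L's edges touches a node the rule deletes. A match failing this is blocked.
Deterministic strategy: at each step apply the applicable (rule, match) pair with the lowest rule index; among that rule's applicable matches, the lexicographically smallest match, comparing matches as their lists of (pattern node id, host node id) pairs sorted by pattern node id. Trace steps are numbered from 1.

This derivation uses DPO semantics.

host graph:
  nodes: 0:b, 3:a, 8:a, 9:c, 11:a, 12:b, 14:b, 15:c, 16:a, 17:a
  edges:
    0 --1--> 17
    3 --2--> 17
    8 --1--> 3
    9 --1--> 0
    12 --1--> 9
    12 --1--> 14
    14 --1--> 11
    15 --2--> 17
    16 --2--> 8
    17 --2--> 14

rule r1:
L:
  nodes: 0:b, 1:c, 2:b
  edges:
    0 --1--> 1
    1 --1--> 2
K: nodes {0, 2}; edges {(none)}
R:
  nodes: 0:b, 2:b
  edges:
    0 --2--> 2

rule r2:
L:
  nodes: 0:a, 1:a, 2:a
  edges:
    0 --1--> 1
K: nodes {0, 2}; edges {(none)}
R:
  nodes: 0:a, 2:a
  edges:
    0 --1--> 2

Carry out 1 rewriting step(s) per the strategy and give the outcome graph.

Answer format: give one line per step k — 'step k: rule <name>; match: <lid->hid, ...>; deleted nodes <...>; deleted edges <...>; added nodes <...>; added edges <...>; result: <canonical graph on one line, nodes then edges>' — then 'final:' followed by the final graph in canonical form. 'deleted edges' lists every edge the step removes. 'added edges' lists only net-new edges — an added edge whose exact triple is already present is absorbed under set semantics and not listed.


step 1: rule r1; match: 0->12, 1->9, 2->0; deleted nodes 9; deleted edges (9,0,1); (12,9,1); added nodes (none); added edges (12,0,2); result: nodes: 0:b, 3:a, 8:a, 11:a, 12:b, 14:b, 15:c, 16:a, 17:a edges: (0,17,1); (3,17,2); (8,3,1); (12,0,2); (12,14,1); (14,11,1); (15,17,2); (16,8,2); (17,14,2)
final:
nodes: 0:b, 3:a, 8:a, 11:a, 12:b, 14:b, 15:c, 16:a, 17:a
edges: (0,17,1); (3,17,2); (8,3,1); (12,0,2); (12,14,1); (14,11,1); (15,17,2); (16,8,2); (17,14,2)


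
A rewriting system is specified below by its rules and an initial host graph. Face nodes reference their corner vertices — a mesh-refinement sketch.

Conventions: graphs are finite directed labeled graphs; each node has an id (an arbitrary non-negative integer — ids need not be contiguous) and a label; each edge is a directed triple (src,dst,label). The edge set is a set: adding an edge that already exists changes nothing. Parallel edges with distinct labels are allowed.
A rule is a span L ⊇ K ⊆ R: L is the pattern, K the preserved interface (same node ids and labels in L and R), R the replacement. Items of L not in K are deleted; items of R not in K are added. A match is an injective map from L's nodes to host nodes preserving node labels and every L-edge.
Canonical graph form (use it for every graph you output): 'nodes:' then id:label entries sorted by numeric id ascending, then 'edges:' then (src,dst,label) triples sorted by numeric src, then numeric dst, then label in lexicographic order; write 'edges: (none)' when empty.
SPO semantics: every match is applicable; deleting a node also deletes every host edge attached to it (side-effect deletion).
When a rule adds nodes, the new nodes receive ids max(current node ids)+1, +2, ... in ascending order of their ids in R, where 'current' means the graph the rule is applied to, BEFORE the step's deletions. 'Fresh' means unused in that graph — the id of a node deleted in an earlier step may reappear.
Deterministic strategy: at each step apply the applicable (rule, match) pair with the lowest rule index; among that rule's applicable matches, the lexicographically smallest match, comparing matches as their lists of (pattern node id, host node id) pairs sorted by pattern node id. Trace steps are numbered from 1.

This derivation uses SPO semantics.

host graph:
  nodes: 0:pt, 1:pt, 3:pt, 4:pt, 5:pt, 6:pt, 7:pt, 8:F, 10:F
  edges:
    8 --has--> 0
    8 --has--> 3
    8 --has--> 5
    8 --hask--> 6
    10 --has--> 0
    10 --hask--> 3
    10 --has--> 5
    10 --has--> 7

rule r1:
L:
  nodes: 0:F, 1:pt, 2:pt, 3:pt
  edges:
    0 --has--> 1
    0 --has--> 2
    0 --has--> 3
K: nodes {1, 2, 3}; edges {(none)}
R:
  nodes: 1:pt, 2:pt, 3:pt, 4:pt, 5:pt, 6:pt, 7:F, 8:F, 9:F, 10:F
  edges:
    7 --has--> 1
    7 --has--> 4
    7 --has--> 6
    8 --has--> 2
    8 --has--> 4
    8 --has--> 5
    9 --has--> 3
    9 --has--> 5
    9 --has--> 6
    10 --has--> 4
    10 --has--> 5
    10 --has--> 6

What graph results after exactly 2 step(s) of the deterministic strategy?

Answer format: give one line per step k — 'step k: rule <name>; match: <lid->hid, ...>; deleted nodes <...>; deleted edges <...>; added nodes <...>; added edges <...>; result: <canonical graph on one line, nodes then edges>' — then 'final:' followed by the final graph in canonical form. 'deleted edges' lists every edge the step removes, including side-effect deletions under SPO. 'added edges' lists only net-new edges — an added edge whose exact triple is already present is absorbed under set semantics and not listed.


step 1: rule r1; match: 0->8, 1->0, 2->3, 3->5; deleted nodes 8; deleted edges (8,0,has); (8,3,has); (8,5,has); (8,6,hask); added nodes 11, 12, 13, 14, 15, 16, 17; added edges (14,0,has); (14,11,has); (14,13,has); (15,3,has); (15,11,has); (15,12,has); (16,5,has); (16,12,has); (16,13,has); (17,11,has); (17,12,has); (17,13,has); result: nodes: 0:pt, 1:pt, 3:pt, 4:pt, 5:pt, 6:pt, 7:pt, 10:F, 11:pt, 12:pt, 13:pt, 14:F, 15:F, 16:F, 17:F edges: (10,0,has); (10,3,hask); (10,5,has); (10,7,has); (14,0,has); (14,11,has); (14,13,has); (15,3,has); (15,11,has); (15,12,has); (16,5,has); (16,12,has); (16,13,has); (17,11,has); (17,12,has); (17,13,has)
step 2: rule r1; match: 0->10, 1->0, 2->5, 3->7; deleted nodes 10; deleted edges (10,0,has); (10,3,hask); (10,5,has); (10,7,has); added nodes 18, 19, 20, 21, 22, 23, 24; added edges (21,0,has); (21,18,has); (21,20,has); (22,5,has); (22,18,has); (22,19,has); (23,7,has); (23,19,has); (23,20,has); (24,18,has); (24,19,has); (24,20,has); result: nodes: 0:pt, 1:pt, 3:pt, 4:pt, 5:pt, 6:pt, 7:pt, 11:pt, 12:pt, 13:pt, 14:F, 15:F, 16:F, 17:F, 18:pt, 19:pt, 20:pt, 21:F, 22:F, 23:F, 24:F edges: (14,0,has); (14,11,has); (14,13,has); (15,3,has); (15,11,has); (15,12,has); (16,5,has); (16,12,has); (16,13,has); (17,11,has); (17,12,has); (17,13,has); (21,0,has); (21,18,has); (21,20,has); (22,5,has); (22,18,has); (22,19,has); (23,7,has); (23,19,has); (23,20,has); (24,18,has); (24,19,has); (24,20,has)
final:
nodes: 0:pt, 1:pt, 3:pt, 4:pt, 5:pt, 6:pt, 7:pt, 11:pt, 12:pt, 13:pt, 14:F, 15:F, 16:F, 17:F, 18:pt, 19:pt, 20:pt, 21:F, 22:F, 23:F, 24:F
edges: (14,0,has); (14,11,has); (14,13,has); (15,3,has); (15,11,has); (15,12,has); (16,5,has); (16,12,has); (16,13,has); (17,11,has); (17,12,has); (17,13,has); (21,0,has); (21,18,has); (21,20,has); (22,5,has); (22,18,has); (22,19,has); (23,7,has); (23,19,has); (23,20,has); (24,18,has); (24,19,has); (24,20,has)


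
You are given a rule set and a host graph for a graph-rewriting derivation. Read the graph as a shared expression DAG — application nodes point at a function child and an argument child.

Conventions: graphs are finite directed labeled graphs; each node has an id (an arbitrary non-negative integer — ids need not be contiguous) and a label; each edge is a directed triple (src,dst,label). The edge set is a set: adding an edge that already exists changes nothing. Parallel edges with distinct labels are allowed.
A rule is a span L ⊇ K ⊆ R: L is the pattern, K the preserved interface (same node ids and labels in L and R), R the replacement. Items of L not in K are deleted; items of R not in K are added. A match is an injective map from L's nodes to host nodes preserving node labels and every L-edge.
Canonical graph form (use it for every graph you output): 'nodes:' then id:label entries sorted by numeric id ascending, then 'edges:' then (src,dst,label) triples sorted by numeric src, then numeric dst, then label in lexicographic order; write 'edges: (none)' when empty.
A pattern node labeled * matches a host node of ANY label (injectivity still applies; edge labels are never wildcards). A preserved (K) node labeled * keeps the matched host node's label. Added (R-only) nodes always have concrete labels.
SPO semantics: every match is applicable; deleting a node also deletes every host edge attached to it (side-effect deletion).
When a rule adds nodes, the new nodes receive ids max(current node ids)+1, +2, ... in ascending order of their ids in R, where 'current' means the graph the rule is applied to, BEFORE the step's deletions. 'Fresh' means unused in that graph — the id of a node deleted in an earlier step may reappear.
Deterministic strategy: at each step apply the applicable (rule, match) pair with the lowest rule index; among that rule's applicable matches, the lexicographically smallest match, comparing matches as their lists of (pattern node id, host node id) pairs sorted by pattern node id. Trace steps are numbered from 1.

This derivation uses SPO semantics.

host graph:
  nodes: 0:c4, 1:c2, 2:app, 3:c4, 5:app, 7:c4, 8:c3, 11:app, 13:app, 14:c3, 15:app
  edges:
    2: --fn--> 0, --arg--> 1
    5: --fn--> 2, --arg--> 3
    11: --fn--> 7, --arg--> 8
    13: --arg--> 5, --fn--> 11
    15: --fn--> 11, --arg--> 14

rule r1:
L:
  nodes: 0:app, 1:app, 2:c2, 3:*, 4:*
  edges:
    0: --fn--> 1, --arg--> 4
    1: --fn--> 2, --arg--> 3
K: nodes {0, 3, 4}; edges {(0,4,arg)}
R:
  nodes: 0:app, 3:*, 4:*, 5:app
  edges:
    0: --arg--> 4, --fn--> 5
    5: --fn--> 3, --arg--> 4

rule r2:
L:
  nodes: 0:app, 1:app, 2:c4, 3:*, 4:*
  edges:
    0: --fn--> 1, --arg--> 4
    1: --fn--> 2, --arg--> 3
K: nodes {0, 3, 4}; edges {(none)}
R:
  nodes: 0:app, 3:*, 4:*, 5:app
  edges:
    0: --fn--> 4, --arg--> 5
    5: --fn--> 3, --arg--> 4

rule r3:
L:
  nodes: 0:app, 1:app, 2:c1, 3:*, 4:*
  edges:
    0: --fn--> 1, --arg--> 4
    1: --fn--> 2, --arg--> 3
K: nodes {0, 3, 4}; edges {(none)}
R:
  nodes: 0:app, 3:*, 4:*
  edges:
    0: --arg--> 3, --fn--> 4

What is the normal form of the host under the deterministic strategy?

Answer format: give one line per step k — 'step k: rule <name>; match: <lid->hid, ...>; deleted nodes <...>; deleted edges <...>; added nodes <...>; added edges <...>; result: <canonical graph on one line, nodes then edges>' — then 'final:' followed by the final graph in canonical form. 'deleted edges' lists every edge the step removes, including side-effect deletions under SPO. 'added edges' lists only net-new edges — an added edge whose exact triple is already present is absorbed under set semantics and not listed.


step 1: rule r2; match: 0->5, 1->2, 2->0, 3->1, 4->3; deleted nodes 0, 2; deleted edges (2,0,fn); (2,1,arg); (5,2,fn); (5,3,arg); added nodes 16; added edges (5,3,fn); (5,16,arg); (16,1,fn); (16,3,arg); result: nodes: 1:c2, 3:c4, 5:app, 7:c4, 8:c3, 11:app, 13:app, 14:c3, 15:app, 16:app edges: (5,3,fn); (5,16,arg); (11,7,fn); (11,8,arg); (13,5,arg); (13,11,fn); (15,11,fn); (15,14,arg); (16,1,fn); (16,3,arg)
step 2: rule r2; match: 0->13, 1->11, 2->7, 3->8, 4->5; deleted nodes 7, 11; deleted edges (11,7,fn); (11,8,arg); (13,5,arg); (13,11,fn); (15,11,fn); added nodes 17; added edges (13,5,fn); (13,17,arg); (17,5,arg); (17,8,fn); result: nodes: 1:c2, 3:c4, 5:app, 8:c3, 13:app, 14:c3, 15:app, 16:app, 17:app edges: (5,3,fn); (5,16,arg); (13,5,fn); (13,17,arg); (15,14,arg); (16,1,fn); (16,3,arg); (17,5,arg); (17,8,fn)
step 3: rule r2; match: 0->13, 1->5, 2->3, 3->16, 4->17; deleted nodes 3, 5; deleted edges (5,3,fn); (5,16,arg); (13,5,fn); (13,17,arg); (16,3,arg); (17,5,arg); added nodes 18; added edges (13,17,fn); (13,18,arg); (18,16,fn); (18,17,arg); result: nodes: 1:c2, 8:c3, 13:app, 14:c3, 15:app, 16:app, 17:app, 18:app edges: (13,17,fn); (13,18,arg); (15,14,arg); (16,1,fn); (17,8,fn); (18,16,fn); (18,17,arg)
final:
nodes: 1:c2, 8:c3, 13:app, 14:c3, 15:app, 16:app, 17:app, 18:app
edges: (13,17,fn); (13,18,arg); (15,14,arg); (16,1,fn); (17,8,fn); (18,16,fn); (18,17,arg)
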